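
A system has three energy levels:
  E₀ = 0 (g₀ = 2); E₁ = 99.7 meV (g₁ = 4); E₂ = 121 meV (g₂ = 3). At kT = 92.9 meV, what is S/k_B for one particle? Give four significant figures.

Eᵢ/kT = 0, 1.07320, 1.30248.
Z = Σ gᵢe^(−Eᵢ/kT) = 2·e^(−0) + 4·e^(−1.07320) + 3·e^(−1.30248) = 2.00000 + 1.36765 + 0.815570 = 4.18322.
⟨E⟩ = Σ EᵢPᵢ = 56.1861 meV.
S/k_B = ln Z + ⟨E⟩/kT = ln(4.18322) + 56.1861/92.9 = 1.43108 + 0.604802 = 2.036.

2.036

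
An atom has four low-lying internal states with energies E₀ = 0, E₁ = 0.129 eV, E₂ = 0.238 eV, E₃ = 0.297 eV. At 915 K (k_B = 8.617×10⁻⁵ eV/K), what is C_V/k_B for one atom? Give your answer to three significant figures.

0.831

k_BT = 8.617×10⁻⁵ × 915 K = 0.078846 eV.
Eᵢ/kT = 0, 1.6361, 3.0185, 3.7668.
Z = Σ e^(−Eᵢ/kT) = e^(−0) + e^(−1.6361) + e^(−3.0185) + e^(−3.7668) = 1.0000 + 0.19474 + 0.048874 + 0.023126 = 1.2667.
⟨E⟩ = 0.034437 eV, ⟨E²⟩ = 0.0063543 eV².
C_V/k_B = (⟨E²⟩ − ⟨E⟩²)/(kT)² = (0.0063543 − 0.0011859)/0.0062167 = 0.831.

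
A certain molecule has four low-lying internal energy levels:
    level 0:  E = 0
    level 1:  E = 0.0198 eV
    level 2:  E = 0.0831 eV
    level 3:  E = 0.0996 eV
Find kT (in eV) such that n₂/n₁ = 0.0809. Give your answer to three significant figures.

0.0252 eV

n₂/n₁ = exp[−(E₂−E₁)/kT] = 0.0809.
⇒ (E₂−E₁)/kT = ln(1/0.0809) = ln(12.361) = 2.5145.
kT = 0.0633 eV / 2.5145 = 0.0252 eV.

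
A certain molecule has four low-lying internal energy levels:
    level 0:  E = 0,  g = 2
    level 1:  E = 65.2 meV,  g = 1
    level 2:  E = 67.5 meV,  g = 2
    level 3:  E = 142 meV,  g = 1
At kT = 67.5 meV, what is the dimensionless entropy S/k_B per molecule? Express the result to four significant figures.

1.595

Eᵢ/kT = 0, 0.965926, 1.00000, 2.10370.
Z = Σ gᵢe^(−Eᵢ/kT) = 2·e^(−0) + 1·e^(−0.965926) + 2·e^(−1.00000) + 1·e^(−2.10370) = 2.00000 + 0.380631 + 0.735759 + 0.122004 = 3.23839.
⟨E⟩ = Σ EᵢPᵢ = 28.3491 meV.
S/k_B = ln Z + ⟨E⟩/kT = ln(3.23839) + 28.3491/67.5 = 1.17508 + 0.419987 = 1.595.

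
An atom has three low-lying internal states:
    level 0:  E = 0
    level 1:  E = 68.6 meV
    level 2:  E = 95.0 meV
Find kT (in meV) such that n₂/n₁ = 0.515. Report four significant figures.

39.78 meV

n₂/n₁ = exp[−(E₂−E₁)/kT] = 0.515.
⇒ (E₂−E₁)/kT = ln(1/0.515) = ln(1.94175) = 0.663590.
kT = 26.4 meV / 0.663590 = 39.78 meV.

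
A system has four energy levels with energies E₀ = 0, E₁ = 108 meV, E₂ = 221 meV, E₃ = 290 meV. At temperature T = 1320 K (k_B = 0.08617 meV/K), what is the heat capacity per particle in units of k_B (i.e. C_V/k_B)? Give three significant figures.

0.593

k_BT = 0.08617 × 1320 K = 113.74 meV.
Eᵢ/kT = 0, 0.94953, 1.9430, 2.5497.
Z = Σ e^(−Eᵢ/kT) = e^(−0) + e^(−0.94953) + e^(−1.9430) + e^(−2.5497) = 1.0000 + 0.38692 + 0.14327 + 0.078105 = 1.6083.
⟨E⟩ = 59.753 meV, ⟨E²⟩ = 11241 meV².
C_V/k_B = (⟨E²⟩ − ⟨E⟩²)/(kT)² = (11241 − 3570.4)/12937 = 0.593.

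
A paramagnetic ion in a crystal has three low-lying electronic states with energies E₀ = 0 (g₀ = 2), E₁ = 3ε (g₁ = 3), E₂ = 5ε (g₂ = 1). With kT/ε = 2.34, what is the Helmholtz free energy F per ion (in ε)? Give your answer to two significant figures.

-2.5 ε

Eᵢ/kT = 0, 1.282, 2.137.
Z = Σ gᵢe^(−Eᵢ/kT) = 2·e^(−0) + 3·e^(−1.282) + 1·e^(−2.137) = 2.000 + 0.8324 + 0.1180 = 2.950.
F = −kT ln Z = −2.34 × ln(2.950) = −2.34 × 1.082 = -2.5 ε.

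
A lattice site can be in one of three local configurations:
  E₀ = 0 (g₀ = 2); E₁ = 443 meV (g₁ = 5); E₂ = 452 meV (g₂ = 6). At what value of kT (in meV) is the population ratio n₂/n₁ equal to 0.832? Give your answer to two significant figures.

n₂/n₁ = (g₂/g₁) exp[−(E₂−E₁)/kT] = 0.832.
⇒ (E₂−E₁)/kT = ln((6/5)/0.832) = ln(1.442) = 0.3660.
kT = 9 meV / 0.3660 = 25 meV.

25 meV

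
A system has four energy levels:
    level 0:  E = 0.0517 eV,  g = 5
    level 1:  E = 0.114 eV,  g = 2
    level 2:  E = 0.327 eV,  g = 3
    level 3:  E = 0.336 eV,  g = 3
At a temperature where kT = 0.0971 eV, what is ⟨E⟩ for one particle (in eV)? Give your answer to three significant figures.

0.0767 eV

Eᵢ/kT = 0.53244, 1.1740, 3.3677, 3.4604.
Z = Σ gᵢe^(−Eᵢ/kT) = 5·e^(−0.53244) + 2·e^(−1.1740) + 3·e^(−3.3677) + 3·e^(−3.4604) = 2.9359 + 0.61826 + 0.10341 + 0.094252 = 3.7518.
⟨E⟩ = Σ Eᵢ gᵢe^(−Eᵢ/kT) / Z = (0.0517·2.9359 + 0.114·0.61826 + 0.327·0.10341 + 0.336·0.094252) / 3.7518 = 0.0767 eV.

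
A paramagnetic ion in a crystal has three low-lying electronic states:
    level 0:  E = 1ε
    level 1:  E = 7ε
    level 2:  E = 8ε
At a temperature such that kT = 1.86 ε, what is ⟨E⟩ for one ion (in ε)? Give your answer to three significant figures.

1.38 ε

Eᵢ/kT = 0.53763, 3.7634, 4.3011.
Z = Σ e^(−Eᵢ/kT) = e^(−0.53763) + e^(−3.7634) + e^(−4.3011) = 0.58413 + 0.023205 + 0.013554 = 0.62089.
⟨E⟩ = Σ Eᵢ e^(−Eᵢ/kT) / Z = (1·0.58413 + 7·0.023205 + 8·0.013554) / 0.62089 = 1.38 ε.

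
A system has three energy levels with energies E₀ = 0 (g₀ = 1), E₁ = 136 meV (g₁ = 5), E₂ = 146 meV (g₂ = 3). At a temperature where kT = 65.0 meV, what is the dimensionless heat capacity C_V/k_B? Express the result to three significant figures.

1.15

Eᵢ/kT = 0, 2.0923, 2.2462.
Z = Σ gᵢe^(−Eᵢ/kT) = 1·e^(−0) + 5·e^(−2.0923) + 3·e^(−2.2462) = 1.0000 + 0.61701 + 0.31740 = 1.9344.
⟨E⟩ = 67.335 meV, ⟨E²⟩ = 9397.2 meV².
C_V/k_B = (⟨E²⟩ − ⟨E⟩²)/(kT)² = (9397.2 − 4534.0)/4225.0 = 1.15.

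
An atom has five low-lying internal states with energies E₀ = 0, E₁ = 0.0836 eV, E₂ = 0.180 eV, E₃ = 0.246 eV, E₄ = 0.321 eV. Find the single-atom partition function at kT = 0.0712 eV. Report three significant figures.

Eᵢ/kT = 0, 1.1742, 2.5281, 3.4551, 4.5084.
Z = Σ e^(−Eᵢ/kT) = e^(−0) + e^(−1.1742) + e^(−2.5281) + e^(−3.4551) + e^(−4.5084) = 1.0000 + 0.30907 + 0.079811 + 0.031584 + 0.011016 = 1.4315.

Z = 1.43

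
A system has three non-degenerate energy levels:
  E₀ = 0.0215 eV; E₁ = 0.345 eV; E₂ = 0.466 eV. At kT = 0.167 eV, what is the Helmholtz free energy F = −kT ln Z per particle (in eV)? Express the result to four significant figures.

Eᵢ/kT = 0.128743, 2.06587, 2.79042.
Z = Σ e^(−Eᵢ/kT) = e^(−0.128743) + e^(−2.06587) + e^(−2.79042) = 0.879200 + 0.126708 + 0.0613954 = 1.06730.
F = −kT ln Z = −0.167 × ln(1.06730) = −0.167 × 0.0651321 = -0.01088 eV.

-0.01088 eV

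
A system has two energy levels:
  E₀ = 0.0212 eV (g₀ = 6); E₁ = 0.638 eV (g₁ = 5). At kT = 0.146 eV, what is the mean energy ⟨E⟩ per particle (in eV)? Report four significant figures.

Eᵢ/kT = 0.145205, 4.36986.
Z = Σ gᵢe^(−Eᵢ/kT) = 6·e^(−0.145205) + 5·e^(−4.36986) = 5.18907 + 0.0632651 = 5.25234.
⟨E⟩ = Σ Eᵢ gᵢe^(−Eᵢ/kT) / Z = (0.0212·5.18907 + 0.638·0.0632651) / 5.25234 = 0.02863 eV.

0.02863 eV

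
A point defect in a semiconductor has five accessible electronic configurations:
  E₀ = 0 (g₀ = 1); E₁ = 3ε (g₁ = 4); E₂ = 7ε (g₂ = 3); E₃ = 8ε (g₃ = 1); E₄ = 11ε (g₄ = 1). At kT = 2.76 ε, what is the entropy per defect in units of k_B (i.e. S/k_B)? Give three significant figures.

1.84

Eᵢ/kT = 0, 1.0870, 2.5362, 2.8986, 3.9855.
Z = Σ gᵢe^(−Eᵢ/kT) = 1·e^(−0) + 4·e^(−1.0870) + 3·e^(−2.5362) + 1·e^(−2.8986) + 1·e^(−3.9855) = 1.0000 + 1.3489 + 0.23750 + 0.055100 + 0.018583 = 2.6601.
⟨E⟩ = Σ EᵢPᵢ = 2.3888 ε.
S/k_B = ln Z + ⟨E⟩/kT = ln(2.6601) + 2.3888/2.76 = 0.97836 + 0.86551 = 1.84.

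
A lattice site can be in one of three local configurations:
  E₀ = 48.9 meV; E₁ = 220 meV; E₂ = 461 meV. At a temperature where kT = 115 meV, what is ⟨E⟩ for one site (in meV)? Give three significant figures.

Eᵢ/kT = 0.42522, 1.9130, 4.0087.
Z = Σ e^(−Eᵢ/kT) = e^(−0.42522) + e^(−1.9130) + e^(−4.0087) = 0.65363 + 0.14764 + 0.018157 = 0.81943.
⟨E⟩ = Σ Eᵢ e^(−Eᵢ/kT) / Z = (48.9·0.65363 + 220·0.14764 + 461·0.018157) / 0.81943 = 88.9 meV.

88.9 meV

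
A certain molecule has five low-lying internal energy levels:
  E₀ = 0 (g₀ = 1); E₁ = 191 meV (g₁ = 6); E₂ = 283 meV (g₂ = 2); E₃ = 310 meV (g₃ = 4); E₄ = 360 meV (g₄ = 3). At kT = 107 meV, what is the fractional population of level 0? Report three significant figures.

Eᵢ/kT = 0, 1.7850, 2.6449, 2.8972, 3.3645.
Z = Σ gᵢe^(−Eᵢ/kT) = 1·e^(−0) + 6·e^(−1.7850) + 2·e^(−2.6449) + 4·e^(−2.8972) + 3·e^(−3.3645) = 1.0000 + 1.0068 + 0.14202 + 0.22071 + 0.10374 = 2.4733.
P₀ = g₀ e^(−E₀/kT) / Z = 1.0000/2.4733 = 0.404.

0.404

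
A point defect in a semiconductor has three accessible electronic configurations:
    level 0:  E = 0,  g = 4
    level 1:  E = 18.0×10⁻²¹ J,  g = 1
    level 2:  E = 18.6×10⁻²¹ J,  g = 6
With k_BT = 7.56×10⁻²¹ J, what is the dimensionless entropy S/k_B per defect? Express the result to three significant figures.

1.85

Eᵢ/kT = 0, 2.3810, 2.4603.
Z = Σ gᵢe^(−Eᵢ/kT) = 4·e^(−0) + 1·e^(−2.3810) + 6·e^(−2.4603) = 4.0000 + 0.092458 + 0.51246 = 4.6049.
⟨E⟩ = Σ EᵢPᵢ = 2.4313 ×10⁻²¹ J.
S/k_B = ln Z + ⟨E⟩/kT = ln(4.6049) + 2.4313/7.56 = 1.5271 + 0.32160 = 1.85.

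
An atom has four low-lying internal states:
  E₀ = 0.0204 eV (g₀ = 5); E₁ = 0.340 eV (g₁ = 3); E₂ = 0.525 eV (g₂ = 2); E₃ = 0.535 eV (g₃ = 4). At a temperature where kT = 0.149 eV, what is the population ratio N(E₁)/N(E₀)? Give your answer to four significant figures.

0.07024

n₁/n₀ = (g₁/g₀) exp[−(E₁−E₀)/kT] = (3/5) × exp(−(0.3196 eV)/(0.149 eV)) = (3/5) × exp(-2.14497) = 0.07024.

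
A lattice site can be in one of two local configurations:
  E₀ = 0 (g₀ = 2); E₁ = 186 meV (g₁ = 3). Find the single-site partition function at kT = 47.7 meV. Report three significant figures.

Z = 2.06

Eᵢ/kT = 0, 3.8994.
Z = Σ gᵢe^(−Eᵢ/kT) = 2·e^(−0) + 3·e^(−3.8994) = 2.0000 + 0.060762 = 2.0608.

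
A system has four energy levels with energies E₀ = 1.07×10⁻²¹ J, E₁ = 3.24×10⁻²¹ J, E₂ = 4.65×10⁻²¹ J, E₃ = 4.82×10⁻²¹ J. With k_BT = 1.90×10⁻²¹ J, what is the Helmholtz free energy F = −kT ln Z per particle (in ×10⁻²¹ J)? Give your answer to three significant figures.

Eᵢ/kT = 0.56316, 1.7053, 2.4474, 2.5368.
Z = Σ e^(−Eᵢ/kT) = e^(−0.56316) + e^(−1.7053) + e^(−2.4474) + e^(−2.5368) = 0.56941 + 0.18172 + 0.086518 + 0.079119 = 0.91677.
F = −kT ln Z = −1.90 × ln(0.91677) = −1.90 × -0.086899 = 0.165 ×10⁻²¹ J.

0.165 ×10⁻²¹ J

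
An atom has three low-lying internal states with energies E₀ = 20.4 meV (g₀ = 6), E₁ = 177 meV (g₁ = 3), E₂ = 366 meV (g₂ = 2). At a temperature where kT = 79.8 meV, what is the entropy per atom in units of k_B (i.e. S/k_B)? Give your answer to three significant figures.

Eᵢ/kT = 0.25564, 2.2180, 4.5865.
Z = Σ gᵢe^(−Eᵢ/kT) = 6·e^(−0.25564) + 3·e^(−2.2180) + 2·e^(−4.5865) = 4.6465 + 0.32648 + 0.020377 = 4.9934.
⟨E⟩ = Σ EᵢPᵢ = 32.049 meV.
S/k_B = ln Z + ⟨E⟩/kT = ln(4.9934) + 32.049/79.8 = 1.6081 + 0.40162 = 2.01.

2.01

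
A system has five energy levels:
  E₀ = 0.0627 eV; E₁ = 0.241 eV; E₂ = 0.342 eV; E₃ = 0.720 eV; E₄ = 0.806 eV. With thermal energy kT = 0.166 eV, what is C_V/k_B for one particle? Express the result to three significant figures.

0.661

Eᵢ/kT = 0.37771, 1.4518, 2.0602, 4.3373, 4.8554.
Z = Σ e^(−Eᵢ/kT) = e^(−0.37771) + e^(−1.4518) + e^(−2.0602) + e^(−4.3373) + e^(−4.8554) = 0.68543 + 0.23415 + 0.12743 + 0.013072 + 0.0077862 = 1.0679.
⟨E⟩ = 0.14859 eV, ⟨E²⟩ = 0.040298 eV².
C_V/k_B = (⟨E²⟩ − ⟨E⟩²)/(kT)² = (0.040298 − 0.022079)/0.027556 = 0.661.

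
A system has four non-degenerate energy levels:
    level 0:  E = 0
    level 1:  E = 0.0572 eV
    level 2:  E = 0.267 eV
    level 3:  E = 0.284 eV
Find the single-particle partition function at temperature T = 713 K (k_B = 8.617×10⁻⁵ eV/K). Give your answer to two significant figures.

Z = 1.4

k_BT = 8.617×10⁻⁵ × 713 K = 0.06144 eV.
Eᵢ/kT = 0, 0.9310, 4.346, 4.622.
Z = Σ e^(−Eᵢ/kT) = e^(−0) + e^(−0.9310) + e^(−4.346) + e^(−4.622) = 1.000 + 0.3942 + 0.01296 + 0.009833 = 1.417.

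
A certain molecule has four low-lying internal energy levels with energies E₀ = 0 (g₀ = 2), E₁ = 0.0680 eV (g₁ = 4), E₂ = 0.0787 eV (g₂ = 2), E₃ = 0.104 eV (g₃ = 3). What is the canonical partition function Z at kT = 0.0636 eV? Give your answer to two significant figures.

Z = 4.5

Eᵢ/kT = 0, 1.069, 1.237, 1.635.
Z = Σ gᵢe^(−Eᵢ/kT) = 2·e^(−0) + 4·e^(−1.069) + 2·e^(−1.237) + 3·e^(−1.635) = 2.000 + 1.373 + 0.5805 + 0.5849 = 4.538.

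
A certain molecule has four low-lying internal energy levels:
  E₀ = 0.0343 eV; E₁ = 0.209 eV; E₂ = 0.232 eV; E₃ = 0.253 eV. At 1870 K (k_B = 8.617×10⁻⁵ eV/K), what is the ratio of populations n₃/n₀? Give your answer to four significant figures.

k_BT = 8.617×10⁻⁵ × 1870 K = 0.161138 eV.
n₃/n₀ = exp[−(E₃−E₀)/kT] = exp(−(0.2187 eV)/(0.161138 eV)) = exp(-1.35722) = 0.2574.

0.2574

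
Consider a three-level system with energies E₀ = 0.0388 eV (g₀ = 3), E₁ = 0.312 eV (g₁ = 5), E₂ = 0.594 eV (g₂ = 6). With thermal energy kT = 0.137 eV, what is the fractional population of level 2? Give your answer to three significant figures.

Eᵢ/kT = 0.28321, 2.2774, 4.3358.
Z = Σ gᵢe^(−Eᵢ/kT) = 3·e^(−0.28321) + 5·e^(−2.2774) + 6·e^(−4.3358) = 2.2601 + 0.51275 + 0.078548 = 2.8514.
P₂ = g₂ e^(−E₂/kT) / Z = 0.078548/2.8514 = 0.0275.

0.0275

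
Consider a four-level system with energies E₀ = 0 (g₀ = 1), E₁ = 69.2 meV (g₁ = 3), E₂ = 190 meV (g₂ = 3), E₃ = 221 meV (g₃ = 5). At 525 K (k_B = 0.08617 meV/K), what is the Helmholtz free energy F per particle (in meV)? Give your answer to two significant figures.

-25 meV

k_BT = 0.08617 × 525 K = 45.24 meV.
Eᵢ/kT = 0, 1.530, 4.200, 4.885.
Z = Σ gᵢe^(−Eᵢ/kT) = 1·e^(−0) + 3·e^(−1.530) + 3·e^(−4.200) + 5·e^(−4.885) = 1.000 + 0.6496 + 0.04499 + 0.03780 = 1.732.
F = −kT ln Z = −45.24 × ln(1.732) = −45.24 × 0.5493 = -25 meV.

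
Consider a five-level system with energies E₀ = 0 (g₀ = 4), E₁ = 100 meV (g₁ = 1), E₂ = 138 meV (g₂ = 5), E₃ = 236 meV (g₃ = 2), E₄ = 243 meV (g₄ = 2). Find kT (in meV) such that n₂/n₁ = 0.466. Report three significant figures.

16.0 meV

n₂/n₁ = (g₂/g₁) exp[−(E₂−E₁)/kT] = 0.466.
⇒ (E₂−E₁)/kT = ln((5/1)/0.466) = ln(10.730) = 2.3730.
kT = 38 meV / 2.3730 = 16.0 meV.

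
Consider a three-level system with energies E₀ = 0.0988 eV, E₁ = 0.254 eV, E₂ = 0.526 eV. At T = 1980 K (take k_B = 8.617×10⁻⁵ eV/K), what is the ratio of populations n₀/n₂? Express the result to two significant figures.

k_BT = 8.617×10⁻⁵ × 1980 K = 0.1706 eV.
n₀/n₂ = exp[−(E₀−E₂)/kT] = exp(−(-0.4272 eV)/(0.1706 eV)) = exp(2.504) = 12.

12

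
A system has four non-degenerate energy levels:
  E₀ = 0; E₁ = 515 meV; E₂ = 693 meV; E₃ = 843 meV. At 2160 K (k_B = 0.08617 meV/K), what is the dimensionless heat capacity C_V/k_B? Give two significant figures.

k_BT = 0.08617 × 2160 K = 186.1 meV.
Eᵢ/kT = 0, 2.767, 3.724, 4.530.
Z = Σ e^(−Eᵢ/kT) = e^(−0) + e^(−2.767) + e^(−3.724) + e^(−4.530) = 1.000 + 0.06285 + 0.02414 + 0.01078 = 1.098.
⟨E⟩ = 52.99 meV, ⟨E²⟩ = 32720 meV².
C_V/k_B = (⟨E²⟩ − ⟨E⟩²)/(kT)² = (32720 − 2808)/34630 = 0.86.

0.86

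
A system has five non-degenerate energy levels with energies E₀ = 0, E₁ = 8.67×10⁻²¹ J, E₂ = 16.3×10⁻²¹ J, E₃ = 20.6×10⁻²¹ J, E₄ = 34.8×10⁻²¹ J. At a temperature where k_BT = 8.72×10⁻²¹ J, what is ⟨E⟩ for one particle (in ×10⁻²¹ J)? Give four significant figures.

5.074 ×10⁻²¹ J

Eᵢ/kT = 0, 0.994266, 1.86927, 2.36239, 3.99083.
Z = Σ e^(−Eᵢ/kT) = e^(−0) + e^(−0.994266) + e^(−1.86927) + e^(−2.36239) + e^(−3.99083) = 1.00000 + 0.369995 + 0.154236 + 0.0941948 + 0.0184844 = 1.63691.
⟨E⟩ = Σ Eᵢ e^(−Eᵢ/kT) / Z = (0·1.00000 + 8.67·0.369995 + 16.3·0.154236 + 20.6·0.0941948 + 34.8·0.0184844) / 1.63691 = 5.074 ×10⁻²¹ J.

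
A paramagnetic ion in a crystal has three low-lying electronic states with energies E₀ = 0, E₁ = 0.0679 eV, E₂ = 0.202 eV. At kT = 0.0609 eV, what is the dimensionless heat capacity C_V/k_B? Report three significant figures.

Eᵢ/kT = 0, 1.1149, 3.3169.
Z = Σ e^(−Eᵢ/kT) = e^(−0) + e^(−1.1149) + e^(−3.3169) = 1.0000 + 0.32795 + 0.036265 = 1.3642.
⟨E⟩ = 0.021693 eV, ⟨E²⟩ = 0.0021930 eV².
C_V/k_B = (⟨E²⟩ − ⟨E⟩²)/(kT)² = (0.0021930 − 0.00047059)/0.0037088 = 0.464.

0.464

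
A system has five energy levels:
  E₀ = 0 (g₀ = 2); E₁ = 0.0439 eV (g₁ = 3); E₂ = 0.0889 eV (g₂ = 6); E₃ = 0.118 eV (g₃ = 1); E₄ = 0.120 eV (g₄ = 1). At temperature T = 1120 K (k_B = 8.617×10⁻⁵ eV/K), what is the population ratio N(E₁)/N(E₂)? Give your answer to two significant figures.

0.80

k_BT = 8.617×10⁻⁵ × 1120 K = 0.09651 eV.
n₁/n₂ = (g₁/g₂) exp[−(E₁−E₂)/kT] = (3/6) × exp(−(-0.0450 eV)/(0.09651 eV)) = (3/6) × exp(0.4663) = 0.80.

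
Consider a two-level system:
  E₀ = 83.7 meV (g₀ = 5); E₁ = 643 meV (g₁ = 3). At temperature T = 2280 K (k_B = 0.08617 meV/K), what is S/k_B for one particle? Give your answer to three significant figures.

1.74

k_BT = 0.08617 × 2280 K = 196.47 meV.
Eᵢ/kT = 0.42602, 3.2728.
Z = Σ gᵢe^(−Eᵢ/kT) = 5·e^(−0.42602) + 3·e^(−3.2728) = 3.2655 + 0.11370 = 3.3792.
⟨E⟩ = Σ EᵢPᵢ = 102.52 meV.
S/k_B = ln Z + ⟨E⟩/kT = ln(3.3792) + 102.52/196.47 = 1.2176 + 0.52181 = 1.74.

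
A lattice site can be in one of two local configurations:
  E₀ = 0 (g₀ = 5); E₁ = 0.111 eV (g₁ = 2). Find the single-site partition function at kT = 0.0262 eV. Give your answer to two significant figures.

Eᵢ/kT = 0, 4.237.
Z = Σ gᵢe^(−Eᵢ/kT) = 5·e^(−0) + 2·e^(−4.237) = 5.000 + 0.02890 = 5.029.

Z = 5.0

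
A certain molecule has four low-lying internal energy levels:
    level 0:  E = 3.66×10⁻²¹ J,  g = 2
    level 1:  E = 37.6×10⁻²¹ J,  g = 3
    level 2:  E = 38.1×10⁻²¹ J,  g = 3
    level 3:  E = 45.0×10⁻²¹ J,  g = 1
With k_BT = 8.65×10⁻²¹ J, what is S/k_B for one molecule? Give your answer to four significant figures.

Eᵢ/kT = 0.423121, 4.34682, 4.40462, 5.20231.
Z = Σ gᵢe^(−Eᵢ/kT) = 2·e^(−0.423121) + 3·e^(−4.34682) + 3·e^(−4.40462) + 1·e^(−5.20231) = 1.31000 + 0.0388438 + 0.0366622 + 0.00550384 = 1.39101.
⟨E⟩ = Σ EᵢPᵢ = 5.67906 ×10⁻²¹ J.
S/k_B = ln Z + ⟨E⟩/kT = ln(1.39101) + 5.67906/8.65 = 0.330030 + 0.656539 = 0.9866.

0.9866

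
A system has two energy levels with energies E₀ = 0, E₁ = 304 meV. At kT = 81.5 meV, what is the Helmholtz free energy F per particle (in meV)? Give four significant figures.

-1.932 meV

Eᵢ/kT = 0, 3.73006.
Z = Σ e^(−Eᵢ/kT) = e^(−0) + e^(−3.73006) = 1.00000 + 0.0239914 = 1.02399.
F = −kT ln Z = −81.5 × ln(1.02399) = −81.5 × 0.0237068 = -1.932 meV.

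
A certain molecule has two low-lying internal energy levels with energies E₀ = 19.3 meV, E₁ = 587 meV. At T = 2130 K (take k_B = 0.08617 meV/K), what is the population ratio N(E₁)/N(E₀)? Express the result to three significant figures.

0.0454

k_BT = 0.08617 × 2130 K = 183.54 meV.
n₁/n₀ = exp[−(E₁−E₀)/kT] = exp(−(567.7 meV)/(183.54 meV)) = exp(-3.0931) = 0.0454.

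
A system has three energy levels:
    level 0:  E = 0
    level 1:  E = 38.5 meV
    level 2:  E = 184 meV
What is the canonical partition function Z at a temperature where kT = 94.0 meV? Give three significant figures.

Eᵢ/kT = 0, 0.40957, 1.9574.
Z = Σ e^(−Eᵢ/kT) = e^(−0) + e^(−0.40957) + e^(−1.9574) = 1.0000 + 0.66394 + 0.14123 = 1.8052.

Z = 1.81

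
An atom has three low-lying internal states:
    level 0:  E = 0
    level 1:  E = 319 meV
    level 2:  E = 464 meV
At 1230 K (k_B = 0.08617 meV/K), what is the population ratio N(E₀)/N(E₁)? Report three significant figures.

k_BT = 0.08617 × 1230 K = 105.99 meV.
n₀/n₁ = exp[−(E₀−E₁)/kT] = exp(−(-319 meV)/(105.99 meV)) = exp(3.0097) = 20.3.

20.3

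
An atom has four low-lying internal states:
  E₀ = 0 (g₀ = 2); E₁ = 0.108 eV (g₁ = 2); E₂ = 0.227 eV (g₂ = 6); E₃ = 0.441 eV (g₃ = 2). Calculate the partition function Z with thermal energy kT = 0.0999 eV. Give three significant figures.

Eᵢ/kT = 0, 1.0811, 2.2723, 4.4144.
Z = Σ gᵢe^(−Eᵢ/kT) = 2·e^(−0) + 2·e^(−1.0811) + 6·e^(−2.2723) + 2·e^(−4.4144) = 2.0000 + 0.67844 + 0.61845 + 0.024204 = 3.3211.

Z = 3.32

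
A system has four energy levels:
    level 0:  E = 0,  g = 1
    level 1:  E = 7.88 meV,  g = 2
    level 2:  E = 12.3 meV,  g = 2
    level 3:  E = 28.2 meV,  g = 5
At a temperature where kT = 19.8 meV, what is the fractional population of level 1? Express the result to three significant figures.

0.291

Eᵢ/kT = 0, 0.39798, 0.62121, 1.4242.
Z = Σ gᵢe^(−Eᵢ/kT) = 1·e^(−0) + 2·e^(−0.39798) + 2·e^(−0.62121) + 5·e^(−1.4242) = 1.0000 + 1.3434 + 1.0746 + 1.2035 = 4.6215.
P₁ = g₁ e^(−E₁/kT) / Z = 1.3434/4.6215 = 0.291.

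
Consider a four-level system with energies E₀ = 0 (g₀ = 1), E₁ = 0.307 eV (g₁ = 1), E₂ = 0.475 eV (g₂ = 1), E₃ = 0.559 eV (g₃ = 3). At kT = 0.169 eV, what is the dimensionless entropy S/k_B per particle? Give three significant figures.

0.908

Eᵢ/kT = 0, 1.8166, 2.8107, 3.3077.
Z = Σ gᵢe^(−Eᵢ/kT) = 1·e^(−0) + 1·e^(−1.8166) + 1·e^(−2.8107) + 3·e^(−3.3077) = 1.0000 + 0.16258 + 0.060163 + 0.10980 = 1.3325.
⟨E⟩ = Σ EᵢPᵢ = 0.10497 eV.
S/k_B = ln Z + ⟨E⟩/kT = ln(1.3325) + 0.10497/0.169 = 0.28706 + 0.62112 = 0.908.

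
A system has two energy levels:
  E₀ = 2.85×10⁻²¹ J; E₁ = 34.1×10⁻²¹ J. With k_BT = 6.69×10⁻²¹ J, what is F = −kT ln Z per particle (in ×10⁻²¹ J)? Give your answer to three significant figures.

2.79 ×10⁻²¹ J

Eᵢ/kT = 0.42601, 5.0972.
Z = Σ e^(−Eᵢ/kT) = e^(−0.42601) + e^(−5.0972) = 0.65311 + 0.0061138 = 0.65922.
F = −kT ln Z = −6.69 × ln(0.65922) = −6.69 × -0.41670 = 2.79 ×10⁻²¹ J.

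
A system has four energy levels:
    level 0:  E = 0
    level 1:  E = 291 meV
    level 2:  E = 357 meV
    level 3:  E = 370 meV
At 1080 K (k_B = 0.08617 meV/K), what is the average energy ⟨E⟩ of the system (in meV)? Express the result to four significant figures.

k_BT = 0.08617 × 1080 K = 93.0636 meV.
Eᵢ/kT = 0, 3.12689, 3.83609, 3.97578.
Z = Σ e^(−Eᵢ/kT) = e^(−0) + e^(−3.12689) + e^(−3.83609) + e^(−3.97578) = 1.00000 + 0.0438540 + 0.0215778 + 0.0187647 = 1.08420.
⟨E⟩ = Σ Eᵢ e^(−Eᵢ/kT) / Z = (0·1.00000 + 291·0.0438540 + 357·0.0215778 + 370·0.0187647) / 1.08420 = 25.28 meV.

25.28 meV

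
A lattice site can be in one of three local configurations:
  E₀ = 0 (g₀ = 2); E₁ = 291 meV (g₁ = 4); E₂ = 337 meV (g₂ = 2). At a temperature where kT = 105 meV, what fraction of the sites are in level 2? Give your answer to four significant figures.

Eᵢ/kT = 0, 2.77143, 3.20952.
Z = Σ gᵢe^(−Eᵢ/kT) = 2·e^(−0) + 4·e^(−2.77143) + 2·e^(−3.20952) = 2.00000 + 0.250290 + 0.0807520 = 2.33104.
P₂ = g₂ e^(−E₂/kT) / Z = 0.0807520/2.33104 = 0.03464.

0.03464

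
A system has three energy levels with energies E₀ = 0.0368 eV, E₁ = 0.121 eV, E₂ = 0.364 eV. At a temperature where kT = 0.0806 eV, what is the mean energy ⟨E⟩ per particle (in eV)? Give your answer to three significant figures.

Eᵢ/kT = 0.45658, 1.5012, 4.5161.
Z = Σ e^(−Eᵢ/kT) = e^(−0.45658) + e^(−1.5012) + e^(−4.5161) = 0.63345 + 0.22286 + 0.010932 = 0.86724.
⟨E⟩ = Σ Eᵢ e^(−Eᵢ/kT) / Z = (0.0368·0.63345 + 0.121·0.22286 + 0.364·0.010932) / 0.86724 = 0.0626 eV.

0.0626 eV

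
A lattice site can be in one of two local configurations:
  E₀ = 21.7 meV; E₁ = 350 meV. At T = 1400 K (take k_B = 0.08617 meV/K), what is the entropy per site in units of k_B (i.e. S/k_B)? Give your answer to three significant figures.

0.232

k_BT = 0.08617 × 1400 K = 120.64 meV.
Eᵢ/kT = 0.17987, 2.9012.
Z = Σ e^(−Eᵢ/kT) = e^(−0.17987) + e^(−2.9012) = 0.83538 + 0.054957 = 0.89034.
⟨E⟩ = Σ EᵢPᵢ = 41.965 meV.
S/k_B = ln Z + ⟨E⟩/kT = ln(0.89034) + 41.965/120.64 = -0.11615 + 0.34785 = 0.232.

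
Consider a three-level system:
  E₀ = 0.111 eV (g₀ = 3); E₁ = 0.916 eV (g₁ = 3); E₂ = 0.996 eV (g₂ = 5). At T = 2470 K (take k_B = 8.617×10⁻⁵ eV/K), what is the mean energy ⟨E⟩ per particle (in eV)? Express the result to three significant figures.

0.150 eV

k_BT = 8.617×10⁻⁵ × 2470 K = 0.21284 eV.
Eᵢ/kT = 0.52152, 4.3037, 4.6796.
Z = Σ gᵢe^(−Eᵢ/kT) = 3·e^(−0.52152) + 3·e^(−4.3037) + 5·e^(−4.6796) = 1.7809 + 0.040555 + 0.046414 = 1.8679.
⟨E⟩ = Σ Eᵢ gᵢe^(−Eᵢ/kT) / Z = (0.111·1.7809 + 0.916·0.040555 + 0.996·0.046414) / 1.8679 = 0.150 eV.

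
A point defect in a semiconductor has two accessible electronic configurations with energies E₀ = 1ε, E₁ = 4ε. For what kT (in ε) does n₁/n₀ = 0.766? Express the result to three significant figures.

n₁/n₀ = exp[−(E₁−E₀)/kT] = 0.766.
⇒ (E₁−E₀)/kT = ln(1/0.766) = ln(1.3055) = 0.26659.
kT = 3ε / 0.26659 = 11.3 ε.

11.3 ε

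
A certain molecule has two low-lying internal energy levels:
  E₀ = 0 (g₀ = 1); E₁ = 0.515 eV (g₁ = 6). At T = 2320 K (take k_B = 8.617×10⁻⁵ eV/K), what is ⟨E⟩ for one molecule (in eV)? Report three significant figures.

0.161 eV

k_BT = 8.617×10⁻⁵ × 2320 K = 0.19991 eV.
Eᵢ/kT = 0, 2.5762.
Z = Σ gᵢe^(−Eᵢ/kT) = 1·e^(−0) + 6·e^(−2.5762) = 1.0000 + 0.45637 = 1.4564.
⟨E⟩ = Σ Eᵢ gᵢe^(−Eᵢ/kT) / Z = (0·1.0000 + 0.515·0.45637) / 1.4564 = 0.161 eV.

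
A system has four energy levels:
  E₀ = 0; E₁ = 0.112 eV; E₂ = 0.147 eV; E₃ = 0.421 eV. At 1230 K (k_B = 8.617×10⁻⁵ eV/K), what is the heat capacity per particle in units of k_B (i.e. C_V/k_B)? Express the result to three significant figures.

0.483

k_BT = 8.617×10⁻⁵ × 1230 K = 0.10599 eV.
Eᵢ/kT = 0, 1.0567, 1.3869, 3.9721.
Z = Σ e^(−Eᵢ/kT) = e^(−0) + e^(−1.0567) + e^(−1.3869) + e^(−3.9721) = 1.0000 + 0.34760 + 0.24985 + 0.018834 = 1.6163.
⟨E⟩ = 0.051716 eV, ⟨E²⟩ = 0.0081034 eV².
C_V/k_B = (⟨E²⟩ − ⟨E⟩²)/(kT)² = (0.0081034 − 0.0026745)/0.011234 = 0.483.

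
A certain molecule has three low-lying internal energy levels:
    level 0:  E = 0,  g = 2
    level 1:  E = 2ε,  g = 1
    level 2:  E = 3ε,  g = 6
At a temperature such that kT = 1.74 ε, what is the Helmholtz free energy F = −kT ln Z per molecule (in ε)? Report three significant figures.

Eᵢ/kT = 0, 1.1494, 1.7241.
Z = Σ gᵢe^(−Eᵢ/kT) = 2·e^(−0) + 1·e^(−1.1494) + 6·e^(−1.7241) = 2.0000 + 0.31683 + 1.0700 = 3.3868.
F = −kT ln Z = −1.74 × ln(3.3868) = −1.74 × 1.2199 = -2.12 ε.

-2.12 ε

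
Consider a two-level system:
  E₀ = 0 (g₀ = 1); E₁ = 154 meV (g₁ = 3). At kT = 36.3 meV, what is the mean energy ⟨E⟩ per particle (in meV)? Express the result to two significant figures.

6.4 meV

Eᵢ/kT = 0, 4.242.
Z = Σ gᵢe^(−Eᵢ/kT) = 1·e^(−0) + 3·e^(−4.242) = 1.000 + 0.04314 = 1.043.
⟨E⟩ = Σ Eᵢ gᵢe^(−Eᵢ/kT) / Z = (0·1.000 + 154·0.04314) / 1.043 = 6.4 meV.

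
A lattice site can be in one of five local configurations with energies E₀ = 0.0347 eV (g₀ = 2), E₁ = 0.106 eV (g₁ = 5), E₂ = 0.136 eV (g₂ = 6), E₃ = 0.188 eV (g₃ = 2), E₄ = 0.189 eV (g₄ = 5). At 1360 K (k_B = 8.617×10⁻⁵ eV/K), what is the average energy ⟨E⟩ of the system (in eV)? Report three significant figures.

0.116 eV

k_BT = 8.617×10⁻⁵ × 1360 K = 0.11719 eV.
Eᵢ/kT = 0.29610, 0.90451, 1.1605, 1.6042, 1.6128.
Z = Σ gᵢe^(−Eᵢ/kT) = 2·e^(−0.29610) + 5·e^(−0.90451) + 6·e^(−1.1605) + 2·e^(−1.6042) + 5·e^(−1.6128) = 1.4874 + 2.0237 + 1.8800 + 0.40210 + 0.99664 = 6.7898.
⟨E⟩ = Σ Eᵢ gᵢe^(−Eᵢ/kT) / Z = (0.0347·1.4874 + 0.106·2.0237 + 0.136·1.8800 + 0.188·0.40210 + 0.189·0.99664) / 6.7898 = 0.116 eV.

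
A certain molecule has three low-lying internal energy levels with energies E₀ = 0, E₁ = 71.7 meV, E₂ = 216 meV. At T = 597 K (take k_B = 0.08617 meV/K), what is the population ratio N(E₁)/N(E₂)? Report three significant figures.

16.5

k_BT = 0.08617 × 597 K = 51.443 meV.
n₁/n₂ = exp[−(E₁−E₂)/kT] = exp(−(-144.3 meV)/(51.443 meV)) = exp(2.8050) = 16.5.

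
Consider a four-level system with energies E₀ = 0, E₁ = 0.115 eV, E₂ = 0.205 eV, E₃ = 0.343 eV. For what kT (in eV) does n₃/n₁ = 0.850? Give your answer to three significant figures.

n₃/n₁ = exp[−(E₃−E₁)/kT] = 0.850.
⇒ (E₃−E₁)/kT = ln(1/0.850) = ln(1.1765) = 0.16254.
kT = 0.228 eV / 0.16254 = 1.40 eV.

1.40 eV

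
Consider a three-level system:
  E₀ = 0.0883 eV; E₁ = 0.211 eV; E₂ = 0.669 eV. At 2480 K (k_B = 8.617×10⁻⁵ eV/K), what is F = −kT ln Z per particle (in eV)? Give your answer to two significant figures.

k_BT = 8.617×10⁻⁵ × 2480 K = 0.2137 eV.
Eᵢ/kT = 0.4132, 0.9874, 3.131.
Z = Σ e^(−Eᵢ/kT) = e^(−0.4132) + e^(−0.9874) + e^(−3.131) = 0.6615 + 0.3725 + 0.04367 = 1.078.
F = −kT ln Z = −0.2137 × ln(1.078) = −0.2137 × 0.07511 = -0.016 eV.

-0.016 eV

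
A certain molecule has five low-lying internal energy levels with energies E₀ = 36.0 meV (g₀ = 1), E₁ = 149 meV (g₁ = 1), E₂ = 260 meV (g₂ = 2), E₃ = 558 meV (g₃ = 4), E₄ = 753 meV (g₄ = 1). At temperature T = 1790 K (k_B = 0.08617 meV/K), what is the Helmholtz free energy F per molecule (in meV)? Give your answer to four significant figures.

-77.99 meV

k_BT = 0.08617 × 1790 K = 154.244 meV.
Eᵢ/kT = 0.233396, 0.966002, 1.68564, 3.61764, 4.88188.
Z = Σ gᵢe^(−Eᵢ/kT) = 1·e^(−0.233396) + 1·e^(−0.966002) + 2·e^(−1.68564) + 4·e^(−3.61764) + 1·e^(−4.88188) = 0.791840 + 0.380602 + 0.370652 + 0.107384 + 0.00758275 = 1.65806.
F = −kT ln Z = −154.244 × ln(1.65806) = −154.244 × 0.505648 = -77.99 meV.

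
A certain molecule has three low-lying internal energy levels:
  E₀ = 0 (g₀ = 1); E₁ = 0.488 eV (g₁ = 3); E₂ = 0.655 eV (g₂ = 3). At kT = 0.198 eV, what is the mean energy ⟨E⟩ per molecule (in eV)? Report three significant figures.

Eᵢ/kT = 0, 2.4646, 3.3081.
Z = Σ gᵢe^(−Eᵢ/kT) = 1·e^(−0) + 3·e^(−2.4646) + 3·e^(−3.3081) = 1.0000 + 0.25513 + 0.10976 = 1.3649.
⟨E⟩ = Σ Eᵢ gᵢe^(−Eᵢ/kT) / Z = (0·1.0000 + 0.488·0.25513 + 0.655·0.10976) / 1.3649 = 0.144 eV.

0.144 eV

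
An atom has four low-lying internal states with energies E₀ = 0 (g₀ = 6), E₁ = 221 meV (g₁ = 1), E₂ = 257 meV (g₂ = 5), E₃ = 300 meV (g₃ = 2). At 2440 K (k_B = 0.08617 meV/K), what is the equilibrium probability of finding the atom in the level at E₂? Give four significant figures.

0.1774

k_BT = 0.08617 × 2440 K = 210.255 meV.
Eᵢ/kT = 0, 1.05110, 1.22233, 1.42684.
Z = Σ gᵢe^(−Eᵢ/kT) = 6·e^(−0) + 1·e^(−1.05110) + 5·e^(−1.22233) + 2·e^(−1.42684) = 6.00000 + 0.349553 + 1.47272 + 0.480133 = 8.30241.
P₂ = g₂ e^(−E₂/kT) / Z = 1.47272/8.30241 = 0.1774.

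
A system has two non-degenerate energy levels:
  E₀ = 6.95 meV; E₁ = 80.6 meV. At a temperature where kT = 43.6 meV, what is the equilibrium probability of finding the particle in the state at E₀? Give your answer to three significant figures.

0.844

Eᵢ/kT = 0.15940, 1.8486.
Z = Σ e^(−Eᵢ/kT) = e^(−0.15940) + e^(−1.8486) = 0.85266 + 0.15746 = 1.0101.
P₀ = e^(−E₀/kT) / Z = 0.85266/1.0101 = 0.844.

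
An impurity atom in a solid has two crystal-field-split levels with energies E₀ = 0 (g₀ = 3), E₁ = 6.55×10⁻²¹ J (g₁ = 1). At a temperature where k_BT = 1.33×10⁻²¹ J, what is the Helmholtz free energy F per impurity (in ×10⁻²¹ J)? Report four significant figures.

Eᵢ/kT = 0, 4.92481.
Z = Σ gᵢe^(−Eᵢ/kT) = 3·e^(−0) + 1·e^(−4.92481) = 3.00000 + 0.00726411 = 3.00726.
F = −kT ln Z = −1.33 × ln(3.00726) = −1.33 × 1.10103 = -1.464 ×10⁻²¹ J.

-1.464 ×10⁻²¹ J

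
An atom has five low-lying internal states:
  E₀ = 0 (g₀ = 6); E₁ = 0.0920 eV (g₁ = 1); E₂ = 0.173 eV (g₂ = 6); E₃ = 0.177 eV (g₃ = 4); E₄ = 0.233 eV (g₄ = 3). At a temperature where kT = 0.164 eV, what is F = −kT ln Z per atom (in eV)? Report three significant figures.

Eᵢ/kT = 0, 0.56098, 1.0549, 1.0793, 1.4207.
Z = Σ gᵢe^(−Eᵢ/kT) = 6·e^(−0) + 1·e^(−0.56098) + 6·e^(−1.0549) + 4·e^(−1.0793) + 3·e^(−1.4207) = 6.0000 + 0.57065 + 2.0894 + 1.3593 + 0.72463 = 10.744.
F = −kT ln Z = −0.164 × ln(10.744) = −0.164 × 2.3743 = -0.389 eV.

-0.389 eV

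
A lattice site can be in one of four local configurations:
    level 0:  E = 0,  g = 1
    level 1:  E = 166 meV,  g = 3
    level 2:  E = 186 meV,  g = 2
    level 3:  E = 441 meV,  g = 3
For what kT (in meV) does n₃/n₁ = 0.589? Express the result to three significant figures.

n₃/n₁ = (g₃/g₁) exp[−(E₃−E₁)/kT] = 0.589.
⇒ (E₃−E₁)/kT = ln((3/3)/0.589) = ln(1.6978) = 0.52933.
kT = 275 meV / 0.52933 = 520 meV.

520 meV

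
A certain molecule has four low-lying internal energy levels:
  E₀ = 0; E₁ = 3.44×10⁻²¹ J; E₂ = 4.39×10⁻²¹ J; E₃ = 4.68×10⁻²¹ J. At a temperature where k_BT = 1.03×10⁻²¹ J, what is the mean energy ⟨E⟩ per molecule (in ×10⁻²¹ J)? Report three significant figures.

0.220 ×10⁻²¹ J

Eᵢ/kT = 0, 3.3398, 4.2621, 4.5437.
Z = Σ e^(−Eᵢ/kT) = e^(−0) + e^(−3.3398) + e^(−4.2621) + e^(−4.5437) = 1.0000 + 0.035444 + 0.014093 + 0.010634 = 1.0602.
⟨E⟩ = Σ Eᵢ e^(−Eᵢ/kT) / Z = (0·1.0000 + 3.44·0.035444 + 4.39·0.014093 + 4.68·0.010634) / 1.0602 = 0.220 ×10⁻²¹ J.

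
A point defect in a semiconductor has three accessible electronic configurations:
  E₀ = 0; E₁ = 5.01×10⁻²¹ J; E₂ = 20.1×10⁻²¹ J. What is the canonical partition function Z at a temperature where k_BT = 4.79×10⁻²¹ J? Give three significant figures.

Z = 1.37

Eᵢ/kT = 0, 1.0459, 4.1962.
Z = Σ e^(−Eᵢ/kT) = e^(−0) + e^(−1.0459) + e^(−4.1962) = 1.0000 + 0.35138 + 0.015053 = 1.3664.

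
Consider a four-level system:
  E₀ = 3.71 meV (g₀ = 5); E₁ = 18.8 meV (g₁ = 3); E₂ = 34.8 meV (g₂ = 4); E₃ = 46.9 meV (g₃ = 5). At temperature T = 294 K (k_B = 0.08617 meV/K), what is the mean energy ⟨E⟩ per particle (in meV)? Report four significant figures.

k_BT = 0.08617 × 294 K = 25.3340 meV.
Eᵢ/kT = 0.146444, 0.742086, 1.37365, 1.85127.
Z = Σ gᵢe^(−Eᵢ/kT) = 5·e^(−0.146444) + 3·e^(−0.742086) + 4·e^(−1.37365) + 5·e^(−1.85127) = 4.31887 + 1.42836 + 1.01272 + 0.785188 = 7.54514.
⟨E⟩ = Σ Eᵢ gᵢe^(−Eᵢ/kT) / Z = (3.71·4.31887 + 18.8·1.42836 + 34.8·1.01272 + 46.9·0.785188) / 7.54514 = 15.23 meV.

15.23 meV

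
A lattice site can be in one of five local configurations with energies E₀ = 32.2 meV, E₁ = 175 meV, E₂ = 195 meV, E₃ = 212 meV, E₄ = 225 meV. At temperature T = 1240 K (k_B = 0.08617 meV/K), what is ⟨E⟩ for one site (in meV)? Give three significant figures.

108 meV

k_BT = 0.08617 × 1240 K = 106.85 meV.
Eᵢ/kT = 0.30136, 1.6378, 1.8250, 1.9841, 2.1058.
Z = Σ e^(−Eᵢ/kT) = e^(−0.30136) + e^(−1.6378) + e^(−1.8250) + e^(−1.9841) + e^(−2.1058) = 0.73981 + 0.19441 + 0.16122 + 0.13750 + 0.12175 = 1.3547.
⟨E⟩ = Σ Eᵢ e^(−Eᵢ/kT) / Z = (32.2·0.73981 + 175·0.19441 + 195·0.16122 + 212·0.13750 + 225·0.12175) / 1.3547 = 108 meV.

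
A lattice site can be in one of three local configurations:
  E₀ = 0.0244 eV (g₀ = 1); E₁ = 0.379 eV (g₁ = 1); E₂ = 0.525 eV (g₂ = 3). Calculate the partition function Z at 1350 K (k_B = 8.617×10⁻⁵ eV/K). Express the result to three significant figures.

k_BT = 8.617×10⁻⁵ × 1350 K = 0.11633 eV.
Eᵢ/kT = 0.20975, 3.2580, 4.5130.
Z = Σ gᵢe^(−Eᵢ/kT) = 1·e^(−0.20975) + 1·e^(−3.2580) + 3·e^(−4.5130) = 0.81079 + 0.038465 + 0.032897 = 0.88215.

Z = 0.882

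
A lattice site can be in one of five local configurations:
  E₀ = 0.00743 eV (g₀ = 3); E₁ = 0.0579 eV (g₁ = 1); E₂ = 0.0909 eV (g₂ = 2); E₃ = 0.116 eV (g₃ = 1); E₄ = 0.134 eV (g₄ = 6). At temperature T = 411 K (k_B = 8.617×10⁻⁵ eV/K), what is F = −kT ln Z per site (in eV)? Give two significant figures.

k_BT = 8.617×10⁻⁵ × 411 K = 0.03542 eV.
Eᵢ/kT = 0.2098, 1.635, 2.566, 3.275, 3.783.
Z = Σ gᵢe^(−Eᵢ/kT) = 3·e^(−0.2098) + 1·e^(−1.635) + 2·e^(−2.566) + 1·e^(−3.275) + 6·e^(−3.783) = 2.432 + 0.1950 + 0.1537 + 0.03782 + 0.1365 = 2.955.
F = −kT ln Z = −0.03542 × ln(2.955) = −0.03542 × 1.083 = -0.038 eV.

-0.038 eV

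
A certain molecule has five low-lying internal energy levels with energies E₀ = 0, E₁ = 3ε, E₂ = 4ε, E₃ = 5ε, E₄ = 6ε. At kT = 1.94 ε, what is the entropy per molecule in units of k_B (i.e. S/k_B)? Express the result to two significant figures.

1.0

Eᵢ/kT = 0, 1.546, 2.062, 2.577, 3.093.
Z = Σ e^(−Eᵢ/kT) = e^(−0) + e^(−1.546) + e^(−2.062) + e^(−2.577) + e^(−3.093) = 1.000 + 0.2131 + 0.1272 + 0.07600 + 0.04537 = 1.462.
⟨E⟩ = Σ EᵢPᵢ = 1.231 ε.
S/k_B = ln Z + ⟨E⟩/kT = ln(1.462) + 1.231/1.94 = 0.3798 + 0.6345 = 1.0.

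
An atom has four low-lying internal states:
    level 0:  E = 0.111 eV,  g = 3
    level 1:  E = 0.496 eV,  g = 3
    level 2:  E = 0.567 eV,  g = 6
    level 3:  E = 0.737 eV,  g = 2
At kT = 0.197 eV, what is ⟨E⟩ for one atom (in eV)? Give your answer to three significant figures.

Eᵢ/kT = 0.56345, 2.5178, 2.8782, 3.7411.
Z = Σ gᵢe^(−Eᵢ/kT) = 3·e^(−0.56345) + 3·e^(−2.5178) + 6·e^(−2.8782) + 2·e^(−3.7411) = 1.7077 + 0.24191 + 0.33742 + 0.047456 = 2.3345.
⟨E⟩ = Σ Eᵢ gᵢe^(−Eᵢ/kT) / Z = (0.111·1.7077 + 0.496·0.24191 + 0.567·0.33742 + 0.737·0.047456) / 2.3345 = 0.230 eV.

0.230 eV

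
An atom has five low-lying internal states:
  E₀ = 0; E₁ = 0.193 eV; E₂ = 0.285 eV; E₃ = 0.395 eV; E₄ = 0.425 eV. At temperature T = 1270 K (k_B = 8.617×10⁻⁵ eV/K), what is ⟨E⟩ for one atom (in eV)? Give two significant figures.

k_BT = 8.617×10⁻⁵ × 1270 K = 0.1094 eV.
Eᵢ/kT = 0, 1.764, 2.605, 3.611, 3.885.
Z = Σ e^(−Eᵢ/kT) = e^(−0) + e^(−1.764) + e^(−2.605) + e^(−3.611) + e^(−3.885) = 1.000 + 0.1714 + 0.07390 + 0.02702 + 0.02055 = 1.293.
⟨E⟩ = Σ Eᵢ e^(−Eᵢ/kT) / Z = (0·1.000 + 0.193·0.1714 + 0.285·0.07390 + 0.395·0.02702 + 0.425·0.02055) / 1.293 = 0.057 eV.

0.057 eV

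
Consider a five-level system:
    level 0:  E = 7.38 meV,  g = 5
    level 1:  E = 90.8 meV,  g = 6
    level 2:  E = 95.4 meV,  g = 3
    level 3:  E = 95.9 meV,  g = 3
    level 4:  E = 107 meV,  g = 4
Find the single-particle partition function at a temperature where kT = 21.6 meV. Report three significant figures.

Eᵢ/kT = 0.34167, 4.2037, 4.4167, 4.4398, 4.9537.
Z = Σ gᵢe^(−Eᵢ/kT) = 5·e^(−0.34167) + 6·e^(−4.2037) + 3·e^(−4.4167) + 3·e^(−4.4398) + 4·e^(−4.9537) = 3.5529 + 0.089641 + 0.036222 + 0.035395 + 0.028229 = 3.7424.

Z = 3.74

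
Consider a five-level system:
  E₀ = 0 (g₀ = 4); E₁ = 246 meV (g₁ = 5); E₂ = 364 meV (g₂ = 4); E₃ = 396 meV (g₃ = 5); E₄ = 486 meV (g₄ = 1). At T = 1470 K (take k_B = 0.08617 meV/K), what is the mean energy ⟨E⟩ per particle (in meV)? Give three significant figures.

k_BT = 0.08617 × 1470 K = 126.67 meV.
Eᵢ/kT = 0, 1.9421, 2.8736, 3.1262, 3.8367.
Z = Σ gᵢe^(−Eᵢ/kT) = 4·e^(−0) + 5·e^(−1.9421) + 4·e^(−2.8736) + 5·e^(−3.1262) + 1·e^(−3.8367) = 4.0000 + 0.71701 + 0.22598 + 0.21942 + 0.021565 = 5.1840.
⟨E⟩ = Σ Eᵢ gᵢe^(−Eᵢ/kT) / Z = (0·4.0000 + 246·0.71701 + 364·0.22598 + 396·0.21942 + 486·0.021565) / 5.1840 = 68.7 meV.

68.7 meV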